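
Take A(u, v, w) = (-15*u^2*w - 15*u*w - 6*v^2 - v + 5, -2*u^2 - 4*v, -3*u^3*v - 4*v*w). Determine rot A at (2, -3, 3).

(-36, -198, -43)

(∇×A)₁ = ∂A₃/∂v − ∂A₂/∂w = -3*u^3 - 4*w
(∇×A)₂ = ∂A₁/∂w − ∂A₃/∂u = 9*u^2*v - 15*u^2 - 15*u
(∇×A)₃ = ∂A₂/∂u − ∂A₁/∂v = -4*u + 12*v + 1
∇×A = (-3*u^3 - 4*w, 9*u^2*v - 15*u^2 - 15*u, -4*u + 12*v + 1)
At (2, -3, 3): (-36, -198, -43).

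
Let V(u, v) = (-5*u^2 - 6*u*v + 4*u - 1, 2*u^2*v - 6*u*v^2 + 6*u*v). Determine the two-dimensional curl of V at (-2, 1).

∂V₂/∂u = 4*u*v - 6*v^2 + 6*v
∂V₁/∂v = -6*u
Scalar curl = 4*u*v + 6*u - 6*v^2 + 6*v
At (-2, 1): -20.

-20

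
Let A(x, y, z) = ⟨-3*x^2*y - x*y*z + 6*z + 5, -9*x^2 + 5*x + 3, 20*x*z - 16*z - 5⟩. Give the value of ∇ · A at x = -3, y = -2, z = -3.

-118

∂A₁/∂x = -6*x*y - y*z
∂A₂/∂y = 0
∂A₃/∂z = 20*x - 16
∇·A = -6*x*y + 20*x - y*z - 16
At (-3, -2, -3): -118.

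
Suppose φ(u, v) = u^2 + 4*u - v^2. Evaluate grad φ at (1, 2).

(6, -4)

∂φ/∂u = 2*u + 4
∂φ/∂v = -2*v
∇φ = (2*u + 4, -2*v)
At (1, 2): (6, -4).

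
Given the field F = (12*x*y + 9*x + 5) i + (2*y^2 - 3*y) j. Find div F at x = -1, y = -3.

∂F₁/∂x = 12*y + 9
∂F₂/∂y = 4*y - 3
∇·F = 16*y + 6
At (-1, -3): -42.

-42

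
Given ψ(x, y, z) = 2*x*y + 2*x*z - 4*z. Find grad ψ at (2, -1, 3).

∂ψ/∂x = 2*y + 2*z
∂ψ/∂y = 2*x
∂ψ/∂z = 2*x - 4
∇ψ = (2*y + 2*z, 2*x, 2*x - 4)
At (2, -1, 3): (4, 4, 0).

(4, 4, 0)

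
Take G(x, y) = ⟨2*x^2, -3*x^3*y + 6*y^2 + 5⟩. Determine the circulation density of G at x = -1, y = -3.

∂G₂/∂x = -9*x^2*y
∂G₁/∂y = 0
Scalar curl = -9*x^2*y
At (-1, -3): 27.

27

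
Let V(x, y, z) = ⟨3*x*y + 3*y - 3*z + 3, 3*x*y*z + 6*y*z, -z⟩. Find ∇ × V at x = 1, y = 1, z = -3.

(-9, -3, -15)

(∇×V)₁ = ∂V₃/∂y − ∂V₂/∂z = -3*x*y - 6*y
(∇×V)₂ = ∂V₁/∂z − ∂V₃/∂x = -3
(∇×V)₃ = ∂V₂/∂x − ∂V₁/∂y = -3*x + 3*y*z - 3
∇×V = (-3*x*y - 6*y, -3, -3*x + 3*y*z - 3)
At (1, 1, -3): (-9, -3, -15).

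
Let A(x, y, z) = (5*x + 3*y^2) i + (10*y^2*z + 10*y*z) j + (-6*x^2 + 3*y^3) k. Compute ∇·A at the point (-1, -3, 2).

∂A₁/∂x = 5
∂A₂/∂y = 20*y*z + 10*z
∂A₃/∂z = 0
∇·A = 20*y*z + 10*z + 5
At (-1, -3, 2): -95.

-95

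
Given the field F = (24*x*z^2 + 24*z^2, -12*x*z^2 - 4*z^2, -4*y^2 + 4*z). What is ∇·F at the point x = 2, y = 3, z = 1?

∂F₁/∂x = 24*z^2
∂F₂/∂y = 0
∂F₃/∂z = 4
∇·F = 24*z^2 + 4
At (2, 3, 1): 28.

28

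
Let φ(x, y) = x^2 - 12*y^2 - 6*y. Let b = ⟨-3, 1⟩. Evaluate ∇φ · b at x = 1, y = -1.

∂φ/∂x = 2*x
∂φ/∂y = -24*y - 6
∇φ at (1, -1) = (2, 18)
∇φ · b = (2)(-3) + (18)(1) = 12

12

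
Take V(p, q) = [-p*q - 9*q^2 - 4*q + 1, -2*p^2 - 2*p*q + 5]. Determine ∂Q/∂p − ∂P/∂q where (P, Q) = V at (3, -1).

∂V₂/∂p = -4*p - 2*q
∂V₁/∂q = -p - 18*q - 4
Scalar curl = -3*p + 16*q + 4
At (3, -1): -21.

-21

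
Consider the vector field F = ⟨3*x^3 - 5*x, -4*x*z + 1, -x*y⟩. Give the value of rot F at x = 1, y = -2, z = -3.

(∇×F)₁ = ∂F₃/∂y − ∂F₂/∂z = 3*x
(∇×F)₂ = ∂F₁/∂z − ∂F₃/∂x = y
(∇×F)₃ = ∂F₂/∂x − ∂F₁/∂y = -4*z
∇×F = (3*x, y, -4*z)
At (1, -2, -3): (3, -2, 12).

(3, -2, 12)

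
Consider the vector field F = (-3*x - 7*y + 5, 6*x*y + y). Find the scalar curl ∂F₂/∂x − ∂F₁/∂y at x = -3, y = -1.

1

∂F₂/∂x = 6*y
∂F₁/∂y = -7
Scalar curl = 6*y + 7
At (-3, -1): 1.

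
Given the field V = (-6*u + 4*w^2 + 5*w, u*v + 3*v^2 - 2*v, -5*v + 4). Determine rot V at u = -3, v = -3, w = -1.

(-5, -3, -3)

(∇×V)₁ = ∂V₃/∂v − ∂V₂/∂w = -5
(∇×V)₂ = ∂V₁/∂w − ∂V₃/∂u = 8*w + 5
(∇×V)₃ = ∂V₂/∂u − ∂V₁/∂v = v
∇×V = (-5, 8*w + 5, v)
At (-3, -3, -1): (-5, -3, -3).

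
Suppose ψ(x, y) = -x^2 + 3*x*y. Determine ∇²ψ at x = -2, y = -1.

-2

∂²ψ/∂x² = -2
∂²ψ/∂y² = 0
∇²ψ = -2
At (-2, -1): -2.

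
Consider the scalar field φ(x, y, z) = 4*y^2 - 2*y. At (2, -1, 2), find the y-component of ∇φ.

(∇φ)_2 = ∂φ/∂y = 8*y - 2
At (2, -1, 2): -10.

-10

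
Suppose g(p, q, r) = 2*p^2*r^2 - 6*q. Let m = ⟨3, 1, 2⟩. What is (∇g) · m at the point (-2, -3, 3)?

∂g/∂p = 4*p*r^2
∂g/∂q = -6
∂g/∂r = 4*p^2*r
∇g at (-2, -3, 3) = (-72, -6, 48)
∇g · m = (-72)(3) + (-6)(1) + (48)(2) = -126

-126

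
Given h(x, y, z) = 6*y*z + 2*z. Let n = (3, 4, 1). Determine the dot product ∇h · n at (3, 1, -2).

-40

∂h/∂x = 0
∂h/∂y = 6*z
∂h/∂z = 6*y + 2
∇h at (3, 1, -2) = (0, -12, 8)
∇h · n = (0)(3) + (-12)(4) + (8)(1) = -40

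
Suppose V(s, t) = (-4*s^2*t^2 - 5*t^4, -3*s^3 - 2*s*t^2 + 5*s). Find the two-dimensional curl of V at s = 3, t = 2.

220

∂V₂/∂s = -9*s^2 - 2*t^2 + 5
∂V₁/∂t = -8*s^2*t - 20*t^3
Scalar curl = 8*s^2*t - 9*s^2 + 20*t^3 - 2*t^2 + 5
At (3, 2): 220.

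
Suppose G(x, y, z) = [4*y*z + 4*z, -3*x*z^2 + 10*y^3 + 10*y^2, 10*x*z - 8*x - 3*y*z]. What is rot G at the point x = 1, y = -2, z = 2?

(6, -16, -20)

(∇×G)₁ = ∂G₃/∂y − ∂G₂/∂z = 6*x*z - 3*z
(∇×G)₂ = ∂G₁/∂z − ∂G₃/∂x = 4*y - 10*z + 12
(∇×G)₃ = ∂G₂/∂x − ∂G₁/∂y = -3*z^2 - 4*z
∇×G = (6*x*z - 3*z, 4*y - 10*z + 12, -3*z^2 - 4*z)
At (1, -2, 2): (6, -16, -20).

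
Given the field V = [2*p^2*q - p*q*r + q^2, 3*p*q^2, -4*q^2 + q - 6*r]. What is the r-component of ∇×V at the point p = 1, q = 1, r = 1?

(∇×V)_3 = ∂V₂/∂p − ∂V₁/∂q
= 3*q^2 − (2*p^2 - p*r + 2*q)
= -2*p^2 + p*r + 3*q^2 - 2*q
At (1, 1, 1): 0.

0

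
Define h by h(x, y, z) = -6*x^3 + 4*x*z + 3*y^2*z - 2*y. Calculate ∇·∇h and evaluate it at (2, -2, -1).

∂²h/∂x² = -36*x
∂²h/∂y² = 6*z
∂²h/∂z² = 0
∇²h = -36*x + 6*z
At (2, -2, -1): -78.

-78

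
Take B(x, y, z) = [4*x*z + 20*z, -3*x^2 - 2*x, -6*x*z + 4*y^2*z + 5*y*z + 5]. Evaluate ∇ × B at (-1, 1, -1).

(∇×B)₁ = ∂B₃/∂y − ∂B₂/∂z = 8*y*z + 5*z
(∇×B)₂ = ∂B₁/∂z − ∂B₃/∂x = 4*x + 6*z + 20
(∇×B)₃ = ∂B₂/∂x − ∂B₁/∂y = -6*x - 2
∇×B = (8*y*z + 5*z, 4*x + 6*z + 20, -6*x - 2)
At (-1, 1, -1): (-13, 10, 4).

(-13, 10, 4)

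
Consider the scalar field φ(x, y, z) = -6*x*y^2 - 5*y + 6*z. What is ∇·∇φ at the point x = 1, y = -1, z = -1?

-12

∂²φ/∂x² = 0
∂²φ/∂y² = -12*x
∂²φ/∂z² = 0
∇²φ = -12*x
At (1, -1, -1): -12.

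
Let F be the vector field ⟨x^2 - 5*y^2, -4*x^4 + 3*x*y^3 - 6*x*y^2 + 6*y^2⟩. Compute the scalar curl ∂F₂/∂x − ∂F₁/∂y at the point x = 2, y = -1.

-147

∂F₂/∂x = -16*x^3 + 3*y^3 - 6*y^2
∂F₁/∂y = -10*y
Scalar curl = -16*x^3 + 3*y^3 - 6*y^2 + 10*y
At (2, -1): -147.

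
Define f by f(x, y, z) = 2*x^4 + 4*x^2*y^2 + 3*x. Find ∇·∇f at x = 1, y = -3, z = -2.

104

∂²f/∂x² = 8*(3*x^2 + y^2)
∂²f/∂y² = 8*x^2
∂²f/∂z² = 0
∇²f = 32*x^2 + 8*y^2
At (1, -3, -2): 104.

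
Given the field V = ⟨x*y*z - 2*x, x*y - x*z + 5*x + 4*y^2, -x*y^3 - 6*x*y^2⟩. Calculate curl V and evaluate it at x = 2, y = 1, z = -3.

(-28, 9, 15)

(∇×V)₁ = ∂V₃/∂y − ∂V₂/∂z = -3*x*y^2 - 12*x*y + x
(∇×V)₂ = ∂V₁/∂z − ∂V₃/∂x = x*y + y^3 + 6*y^2
(∇×V)₃ = ∂V₂/∂x − ∂V₁/∂y = -x*z + y - z + 5
∇×V = (-3*x*y^2 - 12*x*y + x, x*y + y^3 + 6*y^2, -x*z + y - z + 5)
At (2, 1, -3): (-28, 9, 15).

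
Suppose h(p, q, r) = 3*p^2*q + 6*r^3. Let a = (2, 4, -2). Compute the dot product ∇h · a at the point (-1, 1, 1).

-36

∂h/∂p = 6*p*q
∂h/∂q = 3*p^2
∂h/∂r = 18*r^2
∇h at (-1, 1, 1) = (-6, 3, 18)
∇h · a = (-6)(2) + (3)(4) + (18)(-2) = -36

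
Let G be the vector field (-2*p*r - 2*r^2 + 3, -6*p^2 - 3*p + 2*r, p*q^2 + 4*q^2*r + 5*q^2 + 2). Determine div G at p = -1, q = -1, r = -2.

8

∂G₁/∂p = -2*r
∂G₂/∂q = 0
∂G₃/∂r = 4*q^2
∇·G = 4*q^2 - 2*r
At (-1, -1, -2): 8.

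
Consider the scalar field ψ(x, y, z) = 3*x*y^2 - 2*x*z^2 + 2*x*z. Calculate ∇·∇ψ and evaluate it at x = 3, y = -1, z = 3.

∂²ψ/∂x² = 0
∂²ψ/∂y² = 6*x
∂²ψ/∂z² = -4*x
∇²ψ = 2*x
At (3, -1, 3): 6.

6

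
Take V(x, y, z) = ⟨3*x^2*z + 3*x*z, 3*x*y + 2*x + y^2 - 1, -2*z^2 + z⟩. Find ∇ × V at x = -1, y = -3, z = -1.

(0, 0, -7)

(∇×V)₁ = ∂V₃/∂y − ∂V₂/∂z = 0
(∇×V)₂ = ∂V₁/∂z − ∂V₃/∂x = 3*x^2 + 3*x
(∇×V)₃ = ∂V₂/∂x − ∂V₁/∂y = 3*y + 2
∇×V = (0, 3*x^2 + 3*x, 3*y + 2)
At (-1, -3, -1): (0, 0, -7).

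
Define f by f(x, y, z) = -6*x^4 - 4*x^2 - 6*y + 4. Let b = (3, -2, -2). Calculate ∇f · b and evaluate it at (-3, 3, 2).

∂f/∂x = -24*x^3 - 8*x
∂f/∂y = -6
∂f/∂z = 0
∇f at (-3, 3, 2) = (672, -6, 0)
∇f · b = (672)(3) + (-6)(-2) + (0)(-2) = 2028

2028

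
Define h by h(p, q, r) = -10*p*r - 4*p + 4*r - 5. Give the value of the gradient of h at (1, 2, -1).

∂h/∂p = -10*r - 4
∂h/∂q = 0
∂h/∂r = -10*p + 4
∇h = (-10*r - 4, 0, -10*p + 4)
At (1, 2, -1): (6, 0, -6).

(6, 0, -6)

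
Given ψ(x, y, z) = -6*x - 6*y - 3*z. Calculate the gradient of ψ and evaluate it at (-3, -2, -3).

∂ψ/∂x = -6
∂ψ/∂y = -6
∂ψ/∂z = -3
∇ψ = (-6, -6, -3)
At (-3, -2, -3): (-6, -6, -3).

(-6, -6, -3)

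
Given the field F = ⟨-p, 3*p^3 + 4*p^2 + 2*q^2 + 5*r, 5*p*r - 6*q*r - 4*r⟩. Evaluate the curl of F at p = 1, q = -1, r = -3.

(13, 15, 17)

(∇×F)₁ = ∂F₃/∂q − ∂F₂/∂r = -6*r - 5
(∇×F)₂ = ∂F₁/∂r − ∂F₃/∂p = -5*r
(∇×F)₃ = ∂F₂/∂p − ∂F₁/∂q = 9*p^2 + 8*p
∇×F = (-6*r - 5, -5*r, 9*p^2 + 8*p)
At (1, -1, -3): (13, 15, 17).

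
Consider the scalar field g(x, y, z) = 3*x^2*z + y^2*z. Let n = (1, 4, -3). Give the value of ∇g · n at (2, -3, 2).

∂g/∂x = 6*x*z
∂g/∂y = 2*y*z
∂g/∂z = 3*x^2 + y^2
∇g at (2, -3, 2) = (24, -12, 21)
∇g · n = (24)(1) + (-12)(4) + (21)(-3) = -87

-87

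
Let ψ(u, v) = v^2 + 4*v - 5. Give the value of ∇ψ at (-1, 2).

(0, 8)

∂ψ/∂u = 0
∂ψ/∂v = 2*v + 4
∇ψ = (0, 2*v + 4)
At (-1, 2): (0, 8).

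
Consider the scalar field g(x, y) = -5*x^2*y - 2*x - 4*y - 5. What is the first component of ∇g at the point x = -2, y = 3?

(∇g)_1 = ∂g/∂x = -10*x*y - 2
At (-2, 3): 58.

58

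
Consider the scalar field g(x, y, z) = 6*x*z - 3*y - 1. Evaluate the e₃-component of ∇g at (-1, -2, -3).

(∇g)_3 = ∂g/∂z = 6*x
At (-1, -2, -3): -6.

-6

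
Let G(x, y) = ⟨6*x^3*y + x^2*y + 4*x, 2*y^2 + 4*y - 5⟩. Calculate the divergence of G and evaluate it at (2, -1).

∂G₁/∂x = 18*x^2*y + 2*x*y + 4
∂G₂/∂y = 4*y + 4
∇·G = 18*x^2*y + 2*x*y + 4*y + 8
At (2, -1): -72.

-72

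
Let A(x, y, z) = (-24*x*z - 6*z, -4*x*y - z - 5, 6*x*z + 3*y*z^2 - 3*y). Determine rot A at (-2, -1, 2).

(∇×A)₁ = ∂A₃/∂y − ∂A₂/∂z = 3*z^2 - 2
(∇×A)₂ = ∂A₁/∂z − ∂A₃/∂x = -24*x - 6*z - 6
(∇×A)₃ = ∂A₂/∂x − ∂A₁/∂y = -4*y
∇×A = (3*z^2 - 2, -24*x - 6*z - 6, -4*y)
At (-2, -1, 2): (10, 30, 4).

(10, 30, 4)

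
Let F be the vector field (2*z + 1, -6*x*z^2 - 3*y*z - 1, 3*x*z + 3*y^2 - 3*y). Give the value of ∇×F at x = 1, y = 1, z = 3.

(∇×F)₁ = ∂F₃/∂y − ∂F₂/∂z = 12*x*z + 9*y - 3
(∇×F)₂ = ∂F₁/∂z − ∂F₃/∂x = -3*z + 2
(∇×F)₃ = ∂F₂/∂x − ∂F₁/∂y = -6*z^2
∇×F = (12*x*z + 9*y - 3, -3*z + 2, -6*z^2)
At (1, 1, 3): (42, -7, -54).

(42, -7, -54)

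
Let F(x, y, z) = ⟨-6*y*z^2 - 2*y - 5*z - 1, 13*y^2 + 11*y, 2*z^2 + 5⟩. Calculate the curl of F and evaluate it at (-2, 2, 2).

(∇×F)₁ = ∂F₃/∂y − ∂F₂/∂z = 0
(∇×F)₂ = ∂F₁/∂z − ∂F₃/∂x = -12*y*z - 5
(∇×F)₃ = ∂F₂/∂x − ∂F₁/∂y = 6*z^2 + 2
∇×F = (0, -12*y*z - 5, 6*z^2 + 2)
At (-2, 2, 2): (0, -53, 26).

(0, -53, 26)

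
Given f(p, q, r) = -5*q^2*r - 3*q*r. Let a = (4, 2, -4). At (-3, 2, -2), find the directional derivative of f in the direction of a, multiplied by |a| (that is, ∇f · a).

196

∂f/∂p = 0
∂f/∂q = -10*q*r - 3*r
∂f/∂r = -5*q^2 - 3*q
∇f at (-3, 2, -2) = (0, 46, -26)
∇f · a = (0)(4) + (46)(2) + (-26)(-4) = 196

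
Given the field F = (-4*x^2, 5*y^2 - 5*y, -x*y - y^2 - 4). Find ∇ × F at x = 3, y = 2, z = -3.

(-7, 2, 0)

(∇×F)₁ = ∂F₃/∂y − ∂F₂/∂z = -x - 2*y
(∇×F)₂ = ∂F₁/∂z − ∂F₃/∂x = y
(∇×F)₃ = ∂F₂/∂x − ∂F₁/∂y = 0
∇×F = (-x - 2*y, y, 0)
At (3, 2, -3): (-7, 2, 0).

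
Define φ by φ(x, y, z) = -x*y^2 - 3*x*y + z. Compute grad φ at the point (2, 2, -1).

(-10, -14, 1)

∂φ/∂x = -y^2 - 3*y
∂φ/∂y = -2*x*y - 3*x
∂φ/∂z = 1
∇φ = (-y^2 - 3*y, -2*x*y - 3*x, 1)
At (2, 2, -1): (-10, -14, 1).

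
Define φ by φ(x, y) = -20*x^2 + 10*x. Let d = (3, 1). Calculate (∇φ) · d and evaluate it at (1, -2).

-90

∂φ/∂x = -40*x + 10
∂φ/∂y = 0
∇φ at (1, -2) = (-30, 0)
∇φ · d = (-30)(3) + (0)(1) = -90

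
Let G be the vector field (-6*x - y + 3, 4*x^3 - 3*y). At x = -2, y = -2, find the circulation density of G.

49

∂G₂/∂x = 12*x^2
∂G₁/∂y = -1
Scalar curl = 12*x^2 + 1
At (-2, -2): 49.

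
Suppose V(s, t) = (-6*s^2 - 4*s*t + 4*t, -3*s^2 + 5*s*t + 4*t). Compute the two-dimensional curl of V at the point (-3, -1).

-3

∂V₂/∂s = -6*s + 5*t
∂V₁/∂t = -4*s + 4
Scalar curl = -2*s + 5*t - 4
At (-3, -1): -3.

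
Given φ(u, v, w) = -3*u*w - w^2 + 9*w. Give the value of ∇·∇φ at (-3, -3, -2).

∂²φ/∂u² = 0
∂²φ/∂v² = 0
∂²φ/∂w² = -2
∇²φ = -2
At (-3, -3, -2): -2.

-2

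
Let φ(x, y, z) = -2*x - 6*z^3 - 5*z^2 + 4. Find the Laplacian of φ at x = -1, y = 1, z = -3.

∂²φ/∂x² = 0
∂²φ/∂y² = 0
∂²φ/∂z² = -2*(18*z + 5)
∇²φ = -36*z - 10
At (-1, 1, -3): 98.

98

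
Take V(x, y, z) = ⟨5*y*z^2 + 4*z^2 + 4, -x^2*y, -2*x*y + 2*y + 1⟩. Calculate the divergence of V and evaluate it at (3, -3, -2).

∂V₁/∂x = 0
∂V₂/∂y = -x^2
∂V₃/∂z = 0
∇·V = -x^2
At (3, -3, -2): -9.

-9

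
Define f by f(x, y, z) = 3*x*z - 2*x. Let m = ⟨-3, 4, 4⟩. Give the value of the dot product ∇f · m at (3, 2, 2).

∂f/∂x = 3*z - 2
∂f/∂y = 0
∂f/∂z = 3*x
∇f at (3, 2, 2) = (4, 0, 9)
∇f · m = (4)(-3) + (0)(4) + (9)(4) = 24

24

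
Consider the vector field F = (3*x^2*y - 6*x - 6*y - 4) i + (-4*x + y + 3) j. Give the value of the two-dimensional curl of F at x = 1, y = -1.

-1

∂F₂/∂x = -4
∂F₁/∂y = 3*x^2 - 6
Scalar curl = -3*x^2 + 2
At (1, -1): -1.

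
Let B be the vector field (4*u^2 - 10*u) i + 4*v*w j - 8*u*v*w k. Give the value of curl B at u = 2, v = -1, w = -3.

(52, 24, 0)

(∇×B)₁ = ∂B₃/∂v − ∂B₂/∂w = -8*u*w - 4*v
(∇×B)₂ = ∂B₁/∂w − ∂B₃/∂u = 8*v*w
(∇×B)₃ = ∂B₂/∂u − ∂B₁/∂v = 0
∇×B = (-8*u*w - 4*v, 8*v*w, 0)
At (2, -1, -3): (52, 24, 0).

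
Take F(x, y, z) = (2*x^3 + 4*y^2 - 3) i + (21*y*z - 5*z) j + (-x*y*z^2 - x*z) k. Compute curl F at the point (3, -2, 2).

(∇×F)₁ = ∂F₃/∂y − ∂F₂/∂z = -x*z^2 - 21*y + 5
(∇×F)₂ = ∂F₁/∂z − ∂F₃/∂x = y*z^2 + z
(∇×F)₃ = ∂F₂/∂x − ∂F₁/∂y = -8*y
∇×F = (-x*z^2 - 21*y + 5, y*z^2 + z, -8*y)
At (3, -2, 2): (35, -6, 16).

(35, -6, 16)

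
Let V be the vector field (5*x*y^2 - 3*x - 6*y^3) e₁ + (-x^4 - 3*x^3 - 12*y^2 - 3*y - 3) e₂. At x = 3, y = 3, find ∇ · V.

-33

∂V₁/∂x = 5*y^2 - 3
∂V₂/∂y = -24*y - 3
∇·V = 5*y^2 - 24*y - 6
At (3, 3): -33.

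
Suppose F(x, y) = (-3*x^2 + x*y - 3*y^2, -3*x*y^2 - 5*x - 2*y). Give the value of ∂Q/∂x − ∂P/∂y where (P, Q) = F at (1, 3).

∂F₂/∂x = -3*y^2 - 5
∂F₁/∂y = x - 6*y
Scalar curl = -x - 3*y^2 + 6*y - 5
At (1, 3): -15.

-15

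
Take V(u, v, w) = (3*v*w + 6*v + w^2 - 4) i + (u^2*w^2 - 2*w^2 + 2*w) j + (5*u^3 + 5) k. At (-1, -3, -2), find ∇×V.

(-6, -28, -8)

(∇×V)₁ = ∂V₃/∂v − ∂V₂/∂w = -2*u^2*w + 4*w - 2
(∇×V)₂ = ∂V₁/∂w − ∂V₃/∂u = -15*u^2 + 3*v + 2*w
(∇×V)₃ = ∂V₂/∂u − ∂V₁/∂v = 2*u*w^2 - 3*w - 6
∇×V = (-2*u^2*w + 4*w - 2, -15*u^2 + 3*v + 2*w, 2*u*w^2 - 3*w - 6)
At (-1, -3, -2): (-6, -28, -8).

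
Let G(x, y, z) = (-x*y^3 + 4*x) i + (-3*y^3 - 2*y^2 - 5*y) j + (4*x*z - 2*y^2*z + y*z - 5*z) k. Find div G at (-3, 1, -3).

∂G₁/∂x = -y^3 + 4
∂G₂/∂y = -9*y^2 - 4*y - 5
∂G₃/∂z = 4*x - 2*y^2 + y - 5
∇·G = 4*x - y^3 - 11*y^2 - 3*y - 6
At (-3, 1, -3): -33.

-33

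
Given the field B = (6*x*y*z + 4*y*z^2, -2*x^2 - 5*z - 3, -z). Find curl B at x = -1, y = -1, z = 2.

(∇×B)₁ = ∂B₃/∂y − ∂B₂/∂z = 5
(∇×B)₂ = ∂B₁/∂z − ∂B₃/∂x = 6*x*y + 8*y*z
(∇×B)₃ = ∂B₂/∂x − ∂B₁/∂y = -6*x*z - 4*x - 4*z^2
∇×B = (5, 6*x*y + 8*y*z, -6*x*z - 4*x - 4*z^2)
At (-1, -1, 2): (5, -10, 0).

(5, -10, 0)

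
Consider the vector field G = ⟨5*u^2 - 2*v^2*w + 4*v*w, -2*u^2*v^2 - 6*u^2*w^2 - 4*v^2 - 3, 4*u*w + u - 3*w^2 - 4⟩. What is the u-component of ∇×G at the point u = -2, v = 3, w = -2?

(∇×G)_1 = ∂G₃/∂v − ∂G₂/∂w
= 0 − (-12*u^2*w)
= 12*u^2*w
At (-2, 3, -2): -96.

-96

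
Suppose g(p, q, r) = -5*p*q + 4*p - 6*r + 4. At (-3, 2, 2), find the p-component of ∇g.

(∇g)_1 = ∂g/∂p = -5*q + 4
At (-3, 2, 2): -6.

-6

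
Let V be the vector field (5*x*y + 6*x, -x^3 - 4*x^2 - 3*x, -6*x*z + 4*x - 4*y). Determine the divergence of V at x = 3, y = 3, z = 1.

∂V₁/∂x = 5*y + 6
∂V₂/∂y = 0
∂V₃/∂z = -6*x
∇·V = -6*x + 5*y + 6
At (3, 3, 1): 3.

3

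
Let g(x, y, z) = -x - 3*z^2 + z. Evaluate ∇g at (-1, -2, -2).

(-1, 0, 13)

∂g/∂x = -1
∂g/∂y = 0
∂g/∂z = -6*z + 1
∇g = (-1, 0, -6*z + 1)
At (-1, -2, -2): (-1, 0, 13).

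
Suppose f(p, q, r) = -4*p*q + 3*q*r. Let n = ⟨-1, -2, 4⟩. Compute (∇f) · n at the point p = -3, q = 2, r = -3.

∂f/∂p = -4*q
∂f/∂q = -4*p + 3*r
∂f/∂r = 3*q
∇f at (-3, 2, -3) = (-8, 3, 6)
∇f · n = (-8)(-1) + (3)(-2) + (6)(4) = 26

26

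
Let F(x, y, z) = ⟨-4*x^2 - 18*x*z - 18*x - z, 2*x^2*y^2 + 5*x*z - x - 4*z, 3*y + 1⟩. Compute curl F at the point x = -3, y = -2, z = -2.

(∇×F)₁ = ∂F₃/∂y − ∂F₂/∂z = -5*x + 7
(∇×F)₂ = ∂F₁/∂z − ∂F₃/∂x = -18*x - 1
(∇×F)₃ = ∂F₂/∂x − ∂F₁/∂y = 4*x*y^2 + 5*z - 1
∇×F = (-5*x + 7, -18*x - 1, 4*x*y^2 + 5*z - 1)
At (-3, -2, -2): (22, 53, -59).

(22, 53, -59)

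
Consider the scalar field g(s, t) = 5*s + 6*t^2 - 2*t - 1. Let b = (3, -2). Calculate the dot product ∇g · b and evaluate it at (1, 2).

-29

∂g/∂s = 5
∂g/∂t = 12*t - 2
∇g at (1, 2) = (5, 22)
∇g · b = (5)(3) + (22)(-2) = -29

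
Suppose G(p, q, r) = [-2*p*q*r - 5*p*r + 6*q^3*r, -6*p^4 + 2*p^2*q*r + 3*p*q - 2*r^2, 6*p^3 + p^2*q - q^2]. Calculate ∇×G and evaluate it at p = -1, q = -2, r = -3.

(∇×G)₁ = ∂G₃/∂q − ∂G₂/∂r = -2*p^2*q + p^2 - 2*q + 4*r
(∇×G)₂ = ∂G₁/∂r − ∂G₃/∂p = -18*p^2 - 4*p*q - 5*p + 6*q^3
(∇×G)₃ = ∂G₂/∂p − ∂G₁/∂q = -24*p^3 + 4*p*q*r + 2*p*r - 18*q^2*r + 3*q
∇×G = (-2*p^2*q + p^2 - 2*q + 4*r, -18*p^2 - 4*p*q - 5*p + 6*q^3, -24*p^3 + 4*p*q*r + 2*p*r - 18*q^2*r + 3*q)
At (-1, -2, -3): (-3, -69, 216).

(-3, -69, 216)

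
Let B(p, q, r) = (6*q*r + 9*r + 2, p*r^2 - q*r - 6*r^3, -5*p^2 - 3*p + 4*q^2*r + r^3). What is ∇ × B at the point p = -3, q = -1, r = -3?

(∇×B)₁ = ∂B₃/∂q − ∂B₂/∂r = -2*p*r + 8*q*r + q + 18*r^2
(∇×B)₂ = ∂B₁/∂r − ∂B₃/∂p = 10*p + 6*q + 12
(∇×B)₃ = ∂B₂/∂p − ∂B₁/∂q = r^2 - 6*r
∇×B = (-2*p*r + 8*q*r + q + 18*r^2, 10*p + 6*q + 12, r^2 - 6*r)
At (-3, -1, -3): (167, -24, 27).

(167, -24, 27)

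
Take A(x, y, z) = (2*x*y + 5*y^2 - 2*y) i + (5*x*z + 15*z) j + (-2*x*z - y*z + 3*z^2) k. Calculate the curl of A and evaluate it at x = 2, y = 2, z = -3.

(∇×A)₁ = ∂A₃/∂y − ∂A₂/∂z = -5*x - z - 15
(∇×A)₂ = ∂A₁/∂z − ∂A₃/∂x = 2*z
(∇×A)₃ = ∂A₂/∂x − ∂A₁/∂y = -2*x - 10*y + 5*z + 2
∇×A = (-5*x - z - 15, 2*z, -2*x - 10*y + 5*z + 2)
At (2, 2, -3): (-22, -6, -37).

(-22, -6, -37)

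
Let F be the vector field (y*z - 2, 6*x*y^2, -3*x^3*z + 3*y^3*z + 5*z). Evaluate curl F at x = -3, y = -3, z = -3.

(-243, -246, 57)

(∇×F)₁ = ∂F₃/∂y − ∂F₂/∂z = 9*y^2*z
(∇×F)₂ = ∂F₁/∂z − ∂F₃/∂x = 9*x^2*z + y
(∇×F)₃ = ∂F₂/∂x − ∂F₁/∂y = 6*y^2 - z
∇×F = (9*y^2*z, 9*x^2*z + y, 6*y^2 - z)
At (-3, -3, -3): (-243, -246, 57).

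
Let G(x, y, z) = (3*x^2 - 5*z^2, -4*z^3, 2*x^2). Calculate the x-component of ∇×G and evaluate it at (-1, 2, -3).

(∇×G)_1 = ∂G₃/∂y − ∂G₂/∂z
= 0 − (-12*z^2)
= 12*z^2
At (-1, 2, -3): 108.

108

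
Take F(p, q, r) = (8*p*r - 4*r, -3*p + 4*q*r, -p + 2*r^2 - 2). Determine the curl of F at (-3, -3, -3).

(12, -27, -3)

(∇×F)₁ = ∂F₃/∂q − ∂F₂/∂r = -4*q
(∇×F)₂ = ∂F₁/∂r − ∂F₃/∂p = 8*p - 3
(∇×F)₃ = ∂F₂/∂p − ∂F₁/∂q = -3
∇×F = (-4*q, 8*p - 3, -3)
At (-3, -3, -3): (12, -27, -3).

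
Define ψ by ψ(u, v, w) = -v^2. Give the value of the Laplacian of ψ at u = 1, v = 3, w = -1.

∂²ψ/∂u² = 0
∂²ψ/∂v² = -2
∂²ψ/∂w² = 0
∇²ψ = -2
At (1, 3, -1): -2.

-2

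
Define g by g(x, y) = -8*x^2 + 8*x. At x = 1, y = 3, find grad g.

(-8, 0)

∂g/∂x = -16*x + 8
∂g/∂y = 0
∇g = (-16*x + 8, 0)
At (1, 3): (-8, 0).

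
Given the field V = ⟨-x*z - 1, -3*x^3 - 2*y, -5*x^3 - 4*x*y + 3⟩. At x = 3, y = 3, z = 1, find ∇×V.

(-12, 144, -81)

(∇×V)₁ = ∂V₃/∂y − ∂V₂/∂z = -4*x
(∇×V)₂ = ∂V₁/∂z − ∂V₃/∂x = 15*x^2 - x + 4*y
(∇×V)₃ = ∂V₂/∂x − ∂V₁/∂y = -9*x^2
∇×V = (-4*x, 15*x^2 - x + 4*y, -9*x^2)
At (3, 3, 1): (-12, 144, -81).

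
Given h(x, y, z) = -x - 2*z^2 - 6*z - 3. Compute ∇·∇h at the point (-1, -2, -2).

∂²h/∂x² = 0
∂²h/∂y² = 0
∂²h/∂z² = -4
∇²h = -4
At (-1, -2, -2): -4.

-4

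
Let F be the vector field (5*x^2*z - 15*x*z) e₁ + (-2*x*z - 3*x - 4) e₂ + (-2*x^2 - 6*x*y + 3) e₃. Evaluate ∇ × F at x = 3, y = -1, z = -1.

(-12, 6, -1)

(∇×F)₁ = ∂F₃/∂y − ∂F₂/∂z = -4*x
(∇×F)₂ = ∂F₁/∂z − ∂F₃/∂x = 5*x^2 - 11*x + 6*y
(∇×F)₃ = ∂F₂/∂x − ∂F₁/∂y = -2*z - 3
∇×F = (-4*x, 5*x^2 - 11*x + 6*y, -2*z - 3)
At (3, -1, -1): (-12, 6, -1).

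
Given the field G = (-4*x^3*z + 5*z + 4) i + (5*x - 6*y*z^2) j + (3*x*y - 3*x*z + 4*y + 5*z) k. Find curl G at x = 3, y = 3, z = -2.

(∇×G)₁ = ∂G₃/∂y − ∂G₂/∂z = 3*x + 12*y*z + 4
(∇×G)₂ = ∂G₁/∂z − ∂G₃/∂x = -4*x^3 - 3*y + 3*z + 5
(∇×G)₃ = ∂G₂/∂x − ∂G₁/∂y = 5
∇×G = (3*x + 12*y*z + 4, -4*x^3 - 3*y + 3*z + 5, 5)
At (3, 3, -2): (-59, -118, 5).

(-59, -118, 5)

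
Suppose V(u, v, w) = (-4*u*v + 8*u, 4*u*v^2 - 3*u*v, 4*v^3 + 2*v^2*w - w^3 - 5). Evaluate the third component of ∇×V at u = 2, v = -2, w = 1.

30

(∇×V)_3 = ∂V₂/∂u − ∂V₁/∂v
= 4*v^2 - 3*v − (-4*u)
= 4*u + 4*v^2 - 3*v
At (2, -2, 1): 30.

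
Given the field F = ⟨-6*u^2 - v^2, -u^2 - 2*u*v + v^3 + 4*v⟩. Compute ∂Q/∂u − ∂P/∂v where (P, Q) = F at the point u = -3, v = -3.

∂F₂/∂u = -2*u - 2*v
∂F₁/∂v = -2*v
Scalar curl = -2*u
At (-3, -3): 6.

6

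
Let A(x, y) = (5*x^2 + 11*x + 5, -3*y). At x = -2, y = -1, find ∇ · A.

-12

∂A₁/∂x = 10*x + 11
∂A₂/∂y = -3
∇·A = 10*x + 8
At (-2, -1): -12.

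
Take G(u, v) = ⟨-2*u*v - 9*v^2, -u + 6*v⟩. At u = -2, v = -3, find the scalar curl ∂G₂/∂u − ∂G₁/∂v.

∂G₂/∂u = -1
∂G₁/∂v = -2*u - 18*v
Scalar curl = 2*u + 18*v - 1
At (-2, -3): -59.

-59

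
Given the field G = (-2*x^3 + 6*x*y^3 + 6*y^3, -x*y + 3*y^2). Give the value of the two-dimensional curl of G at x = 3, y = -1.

-71

∂G₂/∂x = -y
∂G₁/∂y = 18*x*y^2 + 18*y^2
Scalar curl = -18*x*y^2 - 18*y^2 - y
At (3, -1): -71.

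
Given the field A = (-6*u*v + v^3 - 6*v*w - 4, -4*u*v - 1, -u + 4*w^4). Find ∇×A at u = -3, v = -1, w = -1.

(0, 7, -23)

(∇×A)₁ = ∂A₃/∂v − ∂A₂/∂w = 0
(∇×A)₂ = ∂A₁/∂w − ∂A₃/∂u = -6*v + 1
(∇×A)₃ = ∂A₂/∂u − ∂A₁/∂v = 6*u - 3*v^2 - 4*v + 6*w
∇×A = (0, -6*v + 1, 6*u - 3*v^2 - 4*v + 6*w)
At (-3, -1, -1): (0, 7, -23).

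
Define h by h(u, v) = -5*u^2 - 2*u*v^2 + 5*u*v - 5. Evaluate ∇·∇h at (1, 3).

∂²h/∂u² = -10
∂²h/∂v² = -4*u
∇²h = -4*u - 10
At (1, 3): -14.

-14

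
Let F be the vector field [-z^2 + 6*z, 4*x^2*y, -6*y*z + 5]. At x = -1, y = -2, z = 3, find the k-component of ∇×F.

(∇×F)_3 = ∂F₂/∂x − ∂F₁/∂y
= 8*x*y − (0)
= 8*x*y
At (-1, -2, 3): 16.

16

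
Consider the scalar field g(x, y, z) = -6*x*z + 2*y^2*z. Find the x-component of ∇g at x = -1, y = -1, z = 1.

(∇g)_1 = ∂g/∂x = -6*z
At (-1, -1, 1): -6.

-6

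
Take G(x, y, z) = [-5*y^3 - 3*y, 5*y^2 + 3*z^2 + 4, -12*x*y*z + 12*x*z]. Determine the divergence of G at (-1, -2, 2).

∂G₁/∂x = 0
∂G₂/∂y = 10*y
∂G₃/∂z = -12*x*y + 12*x
∇·G = -12*x*y + 12*x + 10*y
At (-1, -2, 2): -56.

-56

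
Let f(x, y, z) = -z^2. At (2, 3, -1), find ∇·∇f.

-2

∂²f/∂x² = 0
∂²f/∂y² = 0
∂²f/∂z² = -2
∇²f = -2
At (2, 3, -1): -2.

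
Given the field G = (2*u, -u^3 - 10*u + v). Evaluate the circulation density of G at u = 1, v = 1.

-13

∂G₂/∂u = -3*u^2 - 10
∂G₁/∂v = 0
Scalar curl = -3*u^2 - 10
At (1, 1): -13.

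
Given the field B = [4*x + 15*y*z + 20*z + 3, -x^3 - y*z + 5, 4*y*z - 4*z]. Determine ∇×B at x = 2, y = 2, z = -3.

(-10, 50, 33)

(∇×B)₁ = ∂B₃/∂y − ∂B₂/∂z = y + 4*z
(∇×B)₂ = ∂B₁/∂z − ∂B₃/∂x = 15*y + 20
(∇×B)₃ = ∂B₂/∂x − ∂B₁/∂y = -3*x^2 - 15*z
∇×B = (y + 4*z, 15*y + 20, -3*x^2 - 15*z)
At (2, 2, -3): (-10, 50, 33).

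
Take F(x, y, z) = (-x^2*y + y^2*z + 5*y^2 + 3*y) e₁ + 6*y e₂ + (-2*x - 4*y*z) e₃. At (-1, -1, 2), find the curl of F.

(-8, 3, 12)

(∇×F)₁ = ∂F₃/∂y − ∂F₂/∂z = -4*z
(∇×F)₂ = ∂F₁/∂z − ∂F₃/∂x = y^2 + 2
(∇×F)₃ = ∂F₂/∂x − ∂F₁/∂y = x^2 - 2*y*z - 10*y - 3
∇×F = (-4*z, y^2 + 2, x^2 - 2*y*z - 10*y - 3)
At (-1, -1, 2): (-8, 3, 12).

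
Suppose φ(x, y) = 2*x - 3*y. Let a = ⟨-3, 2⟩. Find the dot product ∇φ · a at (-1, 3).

-12

∂φ/∂x = 2
∂φ/∂y = -3
∇φ at (-1, 3) = (2, -3)
∇φ · a = (2)(-3) + (-3)(2) = -12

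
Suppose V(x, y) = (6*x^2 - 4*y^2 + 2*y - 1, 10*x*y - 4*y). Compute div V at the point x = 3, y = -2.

∂V₁/∂x = 12*x
∂V₂/∂y = 10*x - 4
∇·V = 22*x - 4
At (3, -2): 62.

62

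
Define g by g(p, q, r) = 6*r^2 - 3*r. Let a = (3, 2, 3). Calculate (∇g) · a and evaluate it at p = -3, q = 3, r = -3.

∂g/∂p = 0
∂g/∂q = 0
∂g/∂r = 12*r - 3
∇g at (-3, 3, -3) = (0, 0, -39)
∇g · a = (0)(3) + (0)(2) + (-39)(3) = -117

-117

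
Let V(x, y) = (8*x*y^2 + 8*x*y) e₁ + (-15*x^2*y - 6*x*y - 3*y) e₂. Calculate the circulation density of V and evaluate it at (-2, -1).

-70

∂V₂/∂x = -30*x*y - 6*y
∂V₁/∂y = 16*x*y + 8*x
Scalar curl = -46*x*y - 8*x - 6*y
At (-2, -1): -70.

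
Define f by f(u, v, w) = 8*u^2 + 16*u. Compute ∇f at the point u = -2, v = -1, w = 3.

(-16, 0, 0)

∂f/∂u = 16*u + 16
∂f/∂v = 0
∂f/∂w = 0
∇f = (16*u + 16, 0, 0)
At (-2, -1, 3): (-16, 0, 0).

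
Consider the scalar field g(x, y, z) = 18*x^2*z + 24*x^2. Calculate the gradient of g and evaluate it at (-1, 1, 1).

∂g/∂x = 36*x*z + 48*x
∂g/∂y = 0
∂g/∂z = 18*x^2
∇g = (36*x*z + 48*x, 0, 18*x^2)
At (-1, 1, 1): (-84, 0, 18).

(-84, 0, 18)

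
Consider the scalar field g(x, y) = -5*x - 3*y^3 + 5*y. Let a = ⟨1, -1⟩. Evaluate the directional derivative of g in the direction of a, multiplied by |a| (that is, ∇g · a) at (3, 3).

71

∂g/∂x = -5
∂g/∂y = -9*y^2 + 5
∇g at (3, 3) = (-5, -76)
∇g · a = (-5)(1) + (-76)(-1) = 71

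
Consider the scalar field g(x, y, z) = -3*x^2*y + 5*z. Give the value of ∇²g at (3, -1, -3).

∂²g/∂x² = -6*y
∂²g/∂y² = 0
∂²g/∂z² = 0
∇²g = -6*y
At (3, -1, -3): 6.

6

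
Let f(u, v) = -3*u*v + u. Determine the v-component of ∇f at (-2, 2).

6

(∇f)_2 = ∂f/∂v = -3*u
At (-2, 2): 6.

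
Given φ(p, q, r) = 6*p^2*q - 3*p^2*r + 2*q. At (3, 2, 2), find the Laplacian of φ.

∂²φ/∂p² = 6*(2*q - r)
∂²φ/∂q² = 0
∂²φ/∂r² = 0
∇²φ = 12*q - 6*r
At (3, 2, 2): 12.

12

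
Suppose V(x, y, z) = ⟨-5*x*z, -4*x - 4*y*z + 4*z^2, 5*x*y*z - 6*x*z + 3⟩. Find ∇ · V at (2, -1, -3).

∂V₁/∂x = -5*z
∂V₂/∂y = -4*z
∂V₃/∂z = 5*x*y - 6*x
∇·V = 5*x*y - 6*x - 9*z
At (2, -1, -3): 5.

5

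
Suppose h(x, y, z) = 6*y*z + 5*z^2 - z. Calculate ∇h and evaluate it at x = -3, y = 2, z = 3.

(0, 18, 41)

∂h/∂x = 0
∂h/∂y = 6*z
∂h/∂z = 6*y + 10*z - 1
∇h = (0, 6*z, 6*y + 10*z - 1)
At (-3, 2, 3): (0, 18, 41).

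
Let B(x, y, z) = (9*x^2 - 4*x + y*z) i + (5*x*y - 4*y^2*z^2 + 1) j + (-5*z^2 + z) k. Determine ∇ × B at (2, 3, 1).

(∇×B)₁ = ∂B₃/∂y − ∂B₂/∂z = 8*y^2*z
(∇×B)₂ = ∂B₁/∂z − ∂B₃/∂x = y
(∇×B)₃ = ∂B₂/∂x − ∂B₁/∂y = 5*y - z
∇×B = (8*y^2*z, y, 5*y - z)
At (2, 3, 1): (72, 3, 14).

(72, 3, 14)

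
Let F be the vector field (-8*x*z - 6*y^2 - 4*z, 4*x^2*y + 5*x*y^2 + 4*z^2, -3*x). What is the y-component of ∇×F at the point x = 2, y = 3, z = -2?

(∇×F)_2 = ∂F₁/∂z − ∂F₃/∂x
= -8*x - 4 − (-3)
= -8*x - 1
At (2, 3, -2): -17.

-17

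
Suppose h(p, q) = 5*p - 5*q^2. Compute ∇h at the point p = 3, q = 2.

(5, -20)

∂h/∂p = 5
∂h/∂q = -10*q
∇h = (5, -10*q)
At (3, 2): (5, -20).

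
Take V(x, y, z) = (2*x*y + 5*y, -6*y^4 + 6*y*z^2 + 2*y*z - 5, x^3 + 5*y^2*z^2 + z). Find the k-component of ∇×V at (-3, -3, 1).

1

(∇×V)_3 = ∂V₂/∂x − ∂V₁/∂y
= 0 − (2*x + 5)
= -2*x - 5
At (-3, -3, 1): 1.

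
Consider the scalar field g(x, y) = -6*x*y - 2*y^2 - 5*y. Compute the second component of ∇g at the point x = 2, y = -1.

-13

(∇g)_2 = ∂g/∂y = -6*x - 4*y - 5
At (2, -1): -13.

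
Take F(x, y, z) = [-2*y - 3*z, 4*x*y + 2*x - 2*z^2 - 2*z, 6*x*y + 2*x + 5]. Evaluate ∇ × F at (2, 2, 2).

(22, -17, 12)

(∇×F)₁ = ∂F₃/∂y − ∂F₂/∂z = 6*x + 4*z + 2
(∇×F)₂ = ∂F₁/∂z − ∂F₃/∂x = -6*y - 5
(∇×F)₃ = ∂F₂/∂x − ∂F₁/∂y = 4*y + 4
∇×F = (6*x + 4*z + 2, -6*y - 5, 4*y + 4)
At (2, 2, 2): (22, -17, 12).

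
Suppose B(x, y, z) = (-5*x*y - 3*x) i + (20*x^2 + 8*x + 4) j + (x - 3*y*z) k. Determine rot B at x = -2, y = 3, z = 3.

(-9, -1, -82)

(∇×B)₁ = ∂B₃/∂y − ∂B₂/∂z = -3*z
(∇×B)₂ = ∂B₁/∂z − ∂B₃/∂x = -1
(∇×B)₃ = ∂B₂/∂x − ∂B₁/∂y = 45*x + 8
∇×B = (-3*z, -1, 45*x + 8)
At (-2, 3, 3): (-9, -1, -82).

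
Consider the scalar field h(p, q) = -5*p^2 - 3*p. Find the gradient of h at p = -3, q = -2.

∂h/∂p = -10*p - 3
∂h/∂q = 0
∇h = (-10*p - 3, 0)
At (-3, -2): (27, 0).

(27, 0)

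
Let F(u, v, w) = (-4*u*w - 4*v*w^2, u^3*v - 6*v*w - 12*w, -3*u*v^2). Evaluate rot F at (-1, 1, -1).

(∇×F)₁ = ∂F₃/∂v − ∂F₂/∂w = -6*u*v + 6*v + 12
(∇×F)₂ = ∂F₁/∂w − ∂F₃/∂u = -4*u + 3*v^2 - 8*v*w
(∇×F)₃ = ∂F₂/∂u − ∂F₁/∂v = 3*u^2*v + 4*w^2
∇×F = (-6*u*v + 6*v + 12, -4*u + 3*v^2 - 8*v*w, 3*u^2*v + 4*w^2)
At (-1, 1, -1): (24, 15, 7).

(24, 15, 7)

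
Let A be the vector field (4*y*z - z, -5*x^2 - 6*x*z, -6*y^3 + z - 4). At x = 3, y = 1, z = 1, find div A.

∂A₁/∂x = 0
∂A₂/∂y = 0
∂A₃/∂z = 1
∇·A = 1
At (3, 1, 1): 1.

1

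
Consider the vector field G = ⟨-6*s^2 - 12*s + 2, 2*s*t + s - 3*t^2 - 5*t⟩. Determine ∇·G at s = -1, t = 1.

∂G₁/∂s = -12*s - 12
∂G₂/∂t = 2*s - 6*t - 5
∇·G = -10*s - 6*t - 17
At (-1, 1): -13.

-13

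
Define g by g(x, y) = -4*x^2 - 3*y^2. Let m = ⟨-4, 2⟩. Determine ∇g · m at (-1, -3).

∂g/∂x = -8*x
∂g/∂y = -6*y
∇g at (-1, -3) = (8, 18)
∇g · m = (8)(-4) + (18)(2) = 4

4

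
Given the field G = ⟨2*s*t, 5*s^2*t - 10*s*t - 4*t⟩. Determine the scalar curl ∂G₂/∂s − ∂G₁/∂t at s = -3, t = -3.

∂G₂/∂s = 10*s*t - 10*t
∂G₁/∂t = 2*s
Scalar curl = 10*s*t - 2*s - 10*t
At (-3, -3): 126.

126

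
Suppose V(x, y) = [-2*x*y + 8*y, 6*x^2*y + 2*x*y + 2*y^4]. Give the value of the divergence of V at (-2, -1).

∂V₁/∂x = -2*y
∂V₂/∂y = 6*x^2 + 2*x + 8*y^3
∇·V = 6*x^2 + 2*x + 8*y^3 - 2*y
At (-2, -1): 14.

14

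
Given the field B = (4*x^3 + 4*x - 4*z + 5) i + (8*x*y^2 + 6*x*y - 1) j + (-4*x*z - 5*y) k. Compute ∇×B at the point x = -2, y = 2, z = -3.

(-5, -16, 44)

(∇×B)₁ = ∂B₃/∂y − ∂B₂/∂z = -5
(∇×B)₂ = ∂B₁/∂z − ∂B₃/∂x = 4*z - 4
(∇×B)₃ = ∂B₂/∂x − ∂B₁/∂y = 8*y^2 + 6*y
∇×B = (-5, 4*z - 4, 8*y^2 + 6*y)
At (-2, 2, -3): (-5, -16, 44).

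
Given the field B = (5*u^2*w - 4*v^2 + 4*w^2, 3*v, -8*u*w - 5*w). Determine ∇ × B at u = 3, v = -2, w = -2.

(0, 13, -16)

(∇×B)₁ = ∂B₃/∂v − ∂B₂/∂w = 0
(∇×B)₂ = ∂B₁/∂w − ∂B₃/∂u = 5*u^2 + 16*w
(∇×B)₃ = ∂B₂/∂u − ∂B₁/∂v = 8*v
∇×B = (0, 5*u^2 + 16*w, 8*v)
At (3, -2, -2): (0, 13, -16).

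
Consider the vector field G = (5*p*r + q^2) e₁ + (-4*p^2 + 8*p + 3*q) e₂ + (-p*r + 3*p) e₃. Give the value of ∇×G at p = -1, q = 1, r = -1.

(∇×G)₁ = ∂G₃/∂q − ∂G₂/∂r = 0
(∇×G)₂ = ∂G₁/∂r − ∂G₃/∂p = 5*p + r - 3
(∇×G)₃ = ∂G₂/∂p − ∂G₁/∂q = -8*p - 2*q + 8
∇×G = (0, 5*p + r - 3, -8*p - 2*q + 8)
At (-1, 1, -1): (0, -9, 14).

(0, -9, 14)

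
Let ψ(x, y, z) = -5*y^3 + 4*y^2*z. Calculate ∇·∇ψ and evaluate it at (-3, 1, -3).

∂²ψ/∂x² = 0
∂²ψ/∂y² = 2*(-15*y + 4*z)
∂²ψ/∂z² = 0
∇²ψ = -30*y + 8*z
At (-3, 1, -3): -54.

-54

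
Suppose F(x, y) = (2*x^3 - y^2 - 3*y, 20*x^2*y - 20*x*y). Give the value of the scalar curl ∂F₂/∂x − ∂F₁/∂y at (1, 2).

∂F₂/∂x = 40*x*y - 20*y
∂F₁/∂y = -2*y - 3
Scalar curl = 40*x*y - 18*y + 3
At (1, 2): 47.

47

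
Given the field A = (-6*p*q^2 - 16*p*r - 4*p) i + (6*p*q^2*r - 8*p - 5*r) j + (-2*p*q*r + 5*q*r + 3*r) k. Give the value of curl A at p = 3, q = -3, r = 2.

(-159, -60, -8)

(∇×A)₁ = ∂A₃/∂q − ∂A₂/∂r = -6*p*q^2 - 2*p*r + 5*r + 5
(∇×A)₂ = ∂A₁/∂r − ∂A₃/∂p = -16*p + 2*q*r
(∇×A)₃ = ∂A₂/∂p − ∂A₁/∂q = 12*p*q + 6*q^2*r - 8
∇×A = (-6*p*q^2 - 2*p*r + 5*r + 5, -16*p + 2*q*r, 12*p*q + 6*q^2*r - 8)
At (3, -3, 2): (-159, -60, -8).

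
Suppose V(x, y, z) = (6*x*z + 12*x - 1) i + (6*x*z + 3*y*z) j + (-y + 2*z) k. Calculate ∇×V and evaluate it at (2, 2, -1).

(-19, 12, -6)

(∇×V)₁ = ∂V₃/∂y − ∂V₂/∂z = -6*x - 3*y - 1
(∇×V)₂ = ∂V₁/∂z − ∂V₃/∂x = 6*x
(∇×V)₃ = ∂V₂/∂x − ∂V₁/∂y = 6*z
∇×V = (-6*x - 3*y - 1, 6*x, 6*z)
At (2, 2, -1): (-19, 12, -6).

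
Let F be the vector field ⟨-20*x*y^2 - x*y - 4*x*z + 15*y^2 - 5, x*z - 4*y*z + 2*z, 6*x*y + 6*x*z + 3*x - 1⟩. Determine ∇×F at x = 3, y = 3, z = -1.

(25, -27, 272)

(∇×F)₁ = ∂F₃/∂y − ∂F₂/∂z = 5*x + 4*y - 2
(∇×F)₂ = ∂F₁/∂z − ∂F₃/∂x = -4*x - 6*y - 6*z - 3
(∇×F)₃ = ∂F₂/∂x − ∂F₁/∂y = 40*x*y + x - 30*y + z
∇×F = (5*x + 4*y - 2, -4*x - 6*y - 6*z - 3, 40*x*y + x - 30*y + z)
At (3, 3, -1): (25, -27, 272).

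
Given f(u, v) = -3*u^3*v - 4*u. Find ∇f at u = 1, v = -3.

(23, -3)

∂f/∂u = -9*u^2*v - 4
∂f/∂v = -3*u^3
∇f = (-9*u^2*v - 4, -3*u^3)
At (1, -3): (23, -3).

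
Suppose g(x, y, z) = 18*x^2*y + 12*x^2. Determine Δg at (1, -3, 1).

-84

∂²g/∂x² = 12*(3*y + 2)
∂²g/∂y² = 0
∂²g/∂z² = 0
∇²g = 36*y + 24
At (1, -3, 1): -84.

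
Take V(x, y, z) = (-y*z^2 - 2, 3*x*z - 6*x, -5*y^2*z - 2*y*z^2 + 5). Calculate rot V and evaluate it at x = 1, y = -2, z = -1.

(∇×V)₁ = ∂V₃/∂y − ∂V₂/∂z = -3*x - 10*y*z - 2*z^2
(∇×V)₂ = ∂V₁/∂z − ∂V₃/∂x = -2*y*z
(∇×V)₃ = ∂V₂/∂x − ∂V₁/∂y = z^2 + 3*z - 6
∇×V = (-3*x - 10*y*z - 2*z^2, -2*y*z, z^2 + 3*z - 6)
At (1, -2, -1): (-25, -4, -8).

(-25, -4, -8)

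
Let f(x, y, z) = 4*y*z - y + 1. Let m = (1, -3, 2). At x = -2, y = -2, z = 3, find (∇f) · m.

-49

∂f/∂x = 0
∂f/∂y = 4*z - 1
∂f/∂z = 4*y
∇f at (-2, -2, 3) = (0, 11, -8)
∇f · m = (0)(1) + (11)(-3) + (-8)(2) = -49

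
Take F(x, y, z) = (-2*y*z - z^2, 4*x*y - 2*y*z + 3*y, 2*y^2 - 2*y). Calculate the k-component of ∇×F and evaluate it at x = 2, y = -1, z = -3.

-10

(∇×F)_3 = ∂F₂/∂x − ∂F₁/∂y
= 4*y − (-2*z)
= 4*y + 2*z
At (2, -1, -3): -10.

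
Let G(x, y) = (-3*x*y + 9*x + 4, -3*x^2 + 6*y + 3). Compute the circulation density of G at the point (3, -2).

∂G₂/∂x = -6*x
∂G₁/∂y = -3*x
Scalar curl = -3*x
At (3, -2): -9.

-9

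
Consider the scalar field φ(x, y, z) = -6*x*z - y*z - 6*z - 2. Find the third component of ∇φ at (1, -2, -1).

(∇φ)_3 = ∂φ/∂z = -6*x - y - 6
At (1, -2, -1): -10.

-10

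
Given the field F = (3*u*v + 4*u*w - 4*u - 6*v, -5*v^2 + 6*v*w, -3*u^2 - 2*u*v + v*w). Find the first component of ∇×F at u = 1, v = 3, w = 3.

-17

(∇×F)_1 = ∂F₃/∂v − ∂F₂/∂w
= -2*u + w − (6*v)
= -2*u - 6*v + w
At (1, 3, 3): -17.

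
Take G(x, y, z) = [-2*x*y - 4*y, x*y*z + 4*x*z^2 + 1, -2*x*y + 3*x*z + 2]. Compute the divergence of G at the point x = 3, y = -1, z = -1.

∂G₁/∂x = -2*y
∂G₂/∂y = x*z
∂G₃/∂z = 3*x
∇·G = x*z + 3*x - 2*y
At (3, -1, -1): 8.

8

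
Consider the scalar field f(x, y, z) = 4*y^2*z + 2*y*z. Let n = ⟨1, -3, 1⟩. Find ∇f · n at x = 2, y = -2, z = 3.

∂f/∂x = 0
∂f/∂y = 8*y*z + 2*z
∂f/∂z = 4*y^2 + 2*y
∇f at (2, -2, 3) = (0, -42, 12)
∇f · n = (0)(1) + (-42)(-3) + (12)(1) = 138

138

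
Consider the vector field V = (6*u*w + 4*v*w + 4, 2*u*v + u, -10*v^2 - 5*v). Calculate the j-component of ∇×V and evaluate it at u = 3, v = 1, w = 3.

22

(∇×V)_2 = ∂V₁/∂w − ∂V₃/∂u
= 6*u + 4*v − (0)
= 6*u + 4*v
At (3, 1, 3): 22.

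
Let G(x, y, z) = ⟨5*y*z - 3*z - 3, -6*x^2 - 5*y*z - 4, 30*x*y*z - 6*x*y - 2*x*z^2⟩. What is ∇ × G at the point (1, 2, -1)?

(∇×G)₁ = ∂G₃/∂y − ∂G₂/∂z = 30*x*z - 6*x + 5*y
(∇×G)₂ = ∂G₁/∂z − ∂G₃/∂x = -30*y*z + 11*y + 2*z^2 - 3
(∇×G)₃ = ∂G₂/∂x − ∂G₁/∂y = -12*x - 5*z
∇×G = (30*x*z - 6*x + 5*y, -30*y*z + 11*y + 2*z^2 - 3, -12*x - 5*z)
At (1, 2, -1): (-26, 81, -7).

(-26, 81, -7)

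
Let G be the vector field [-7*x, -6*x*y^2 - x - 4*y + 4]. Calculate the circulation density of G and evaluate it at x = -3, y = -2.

∂G₂/∂x = -6*y^2 - 1
∂G₁/∂y = 0
Scalar curl = -6*y^2 - 1
At (-3, -2): -25.

-25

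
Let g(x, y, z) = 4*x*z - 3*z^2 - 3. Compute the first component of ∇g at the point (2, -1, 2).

(∇g)_1 = ∂g/∂x = 4*z
At (2, -1, 2): 8.

8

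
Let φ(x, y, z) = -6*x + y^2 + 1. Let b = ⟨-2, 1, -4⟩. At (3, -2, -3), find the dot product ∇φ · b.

∂φ/∂x = -6
∂φ/∂y = 2*y
∂φ/∂z = 0
∇φ at (3, -2, -3) = (-6, -4, 0)
∇φ · b = (-6)(-2) + (-4)(1) + (0)(-4) = 8

8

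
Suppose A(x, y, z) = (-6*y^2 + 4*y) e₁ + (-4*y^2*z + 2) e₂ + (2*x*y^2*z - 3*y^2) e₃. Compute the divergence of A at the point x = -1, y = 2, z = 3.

-56

∂A₁/∂x = 0
∂A₂/∂y = -8*y*z
∂A₃/∂z = 2*x*y^2
∇·A = 2*x*y^2 - 8*y*z
At (-1, 2, 3): -56.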